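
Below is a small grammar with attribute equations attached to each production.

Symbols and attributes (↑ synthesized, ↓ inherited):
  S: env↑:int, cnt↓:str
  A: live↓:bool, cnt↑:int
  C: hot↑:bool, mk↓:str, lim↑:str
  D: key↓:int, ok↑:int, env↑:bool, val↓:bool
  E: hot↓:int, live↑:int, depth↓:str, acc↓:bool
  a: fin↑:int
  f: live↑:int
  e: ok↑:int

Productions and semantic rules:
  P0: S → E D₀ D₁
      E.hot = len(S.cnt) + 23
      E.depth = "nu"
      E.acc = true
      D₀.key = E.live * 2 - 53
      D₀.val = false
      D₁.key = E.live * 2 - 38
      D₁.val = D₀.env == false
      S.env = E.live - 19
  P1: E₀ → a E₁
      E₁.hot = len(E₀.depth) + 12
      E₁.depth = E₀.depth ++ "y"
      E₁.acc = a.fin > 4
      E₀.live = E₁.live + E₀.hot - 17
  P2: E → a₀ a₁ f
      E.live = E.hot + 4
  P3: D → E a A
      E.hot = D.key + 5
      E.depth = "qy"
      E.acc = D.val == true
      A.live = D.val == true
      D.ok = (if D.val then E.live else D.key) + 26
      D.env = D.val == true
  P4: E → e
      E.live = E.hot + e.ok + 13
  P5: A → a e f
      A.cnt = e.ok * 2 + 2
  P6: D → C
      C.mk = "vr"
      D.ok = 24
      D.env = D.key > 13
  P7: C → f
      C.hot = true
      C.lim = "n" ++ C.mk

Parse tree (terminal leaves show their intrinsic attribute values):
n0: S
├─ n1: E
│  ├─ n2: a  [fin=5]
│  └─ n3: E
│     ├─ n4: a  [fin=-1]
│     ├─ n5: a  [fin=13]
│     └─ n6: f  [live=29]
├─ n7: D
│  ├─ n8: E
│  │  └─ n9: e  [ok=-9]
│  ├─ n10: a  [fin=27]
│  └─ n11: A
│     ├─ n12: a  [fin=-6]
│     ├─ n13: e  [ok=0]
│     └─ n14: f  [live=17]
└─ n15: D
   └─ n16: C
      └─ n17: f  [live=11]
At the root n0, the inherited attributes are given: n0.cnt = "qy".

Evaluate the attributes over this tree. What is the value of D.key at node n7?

1. n0.cnt = "qy"  [given at root]
2. n1.hot = 25  [len(S.cnt) + 23]
3. n1.depth = "nu"  ["nu"]
4. n1.acc = true  [true]
5. n2.fin = 5  [terminal]
6. n3.hot = 14  [len(E₀.depth) + 12]
7. n3.depth = "nuy"  [E₀.depth ++ "y"]
8. n3.acc = true  [a.fin > 4]
9. n4.fin = -1  [terminal]
10. n5.fin = 13  [terminal]
11. n6.live = 29  [terminal]
12. n3.live = 18  [E.hot + 4]
13. n1.live = 26  [E₁.live + E₀.hot - 17]
14. n7.key = -1  [E.live * 2 - 53]
15. n7.val = false  [false]
16. n8.hot = 4  [D.key + 5]
17. n8.depth = "qy"  ["qy"]
18. n8.acc = false  [D.val == true]
19. n9.ok = -9  [terminal]
20. n8.live = 8  [E.hot + e.ok + 13]
21. n10.fin = 27  [terminal]
22. n11.live = false  [D.val == true]
23. n12.fin = -6  [terminal]
24. n13.ok = 0  [terminal]
25. n14.live = 17  [terminal]
26. n11.cnt = 2  [e.ok * 2 + 2]
27. n7.ok = 25  [(if D.val then E.live else D.key) + 26]
28. n7.env = false  [D.val == true]
29. n15.key = 14  [E.live * 2 - 38]
30. n15.val = true  [D₀.env == false]
31. n16.mk = "vr"  ["vr"]
32. n17.live = 11  [terminal]
33. n16.hot = true  [true]
34. n16.lim = "nvr"  ["n" ++ C.mk]
35. n15.ok = 24  [24]
36. n15.env = true  [D.key > 13]
37. n0.env = 7  [E.live - 19]

-1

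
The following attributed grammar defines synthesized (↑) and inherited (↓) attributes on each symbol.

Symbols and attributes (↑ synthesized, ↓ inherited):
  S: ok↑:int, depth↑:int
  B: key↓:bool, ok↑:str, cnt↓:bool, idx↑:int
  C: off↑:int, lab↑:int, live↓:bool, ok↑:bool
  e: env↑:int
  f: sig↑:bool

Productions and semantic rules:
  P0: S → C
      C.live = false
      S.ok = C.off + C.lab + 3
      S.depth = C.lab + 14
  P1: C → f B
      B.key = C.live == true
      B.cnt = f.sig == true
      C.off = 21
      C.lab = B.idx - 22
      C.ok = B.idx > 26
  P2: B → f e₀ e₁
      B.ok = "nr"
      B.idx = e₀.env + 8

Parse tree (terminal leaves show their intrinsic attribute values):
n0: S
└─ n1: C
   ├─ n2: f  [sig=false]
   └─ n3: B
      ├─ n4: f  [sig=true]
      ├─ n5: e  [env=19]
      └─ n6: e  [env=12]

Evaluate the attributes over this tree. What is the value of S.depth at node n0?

19

1. n1.live = false  [false]
2. n2.sig = false  [terminal]
3. n3.key = false  [C.live == true]
4. n3.cnt = false  [f.sig == true]
5. n4.sig = true  [terminal]
6. n5.env = 19  [terminal]
7. n6.env = 12  [terminal]
8. n3.ok = "nr"  ["nr"]
9. n3.idx = 27  [e₀.env + 8]
10. n1.off = 21  [21]
11. n1.lab = 5  [B.idx - 22]
12. n1.ok = true  [B.idx > 26]
13. n0.ok = 29  [C.off + C.lab + 3]
14. n0.depth = 19  [C.lab + 14]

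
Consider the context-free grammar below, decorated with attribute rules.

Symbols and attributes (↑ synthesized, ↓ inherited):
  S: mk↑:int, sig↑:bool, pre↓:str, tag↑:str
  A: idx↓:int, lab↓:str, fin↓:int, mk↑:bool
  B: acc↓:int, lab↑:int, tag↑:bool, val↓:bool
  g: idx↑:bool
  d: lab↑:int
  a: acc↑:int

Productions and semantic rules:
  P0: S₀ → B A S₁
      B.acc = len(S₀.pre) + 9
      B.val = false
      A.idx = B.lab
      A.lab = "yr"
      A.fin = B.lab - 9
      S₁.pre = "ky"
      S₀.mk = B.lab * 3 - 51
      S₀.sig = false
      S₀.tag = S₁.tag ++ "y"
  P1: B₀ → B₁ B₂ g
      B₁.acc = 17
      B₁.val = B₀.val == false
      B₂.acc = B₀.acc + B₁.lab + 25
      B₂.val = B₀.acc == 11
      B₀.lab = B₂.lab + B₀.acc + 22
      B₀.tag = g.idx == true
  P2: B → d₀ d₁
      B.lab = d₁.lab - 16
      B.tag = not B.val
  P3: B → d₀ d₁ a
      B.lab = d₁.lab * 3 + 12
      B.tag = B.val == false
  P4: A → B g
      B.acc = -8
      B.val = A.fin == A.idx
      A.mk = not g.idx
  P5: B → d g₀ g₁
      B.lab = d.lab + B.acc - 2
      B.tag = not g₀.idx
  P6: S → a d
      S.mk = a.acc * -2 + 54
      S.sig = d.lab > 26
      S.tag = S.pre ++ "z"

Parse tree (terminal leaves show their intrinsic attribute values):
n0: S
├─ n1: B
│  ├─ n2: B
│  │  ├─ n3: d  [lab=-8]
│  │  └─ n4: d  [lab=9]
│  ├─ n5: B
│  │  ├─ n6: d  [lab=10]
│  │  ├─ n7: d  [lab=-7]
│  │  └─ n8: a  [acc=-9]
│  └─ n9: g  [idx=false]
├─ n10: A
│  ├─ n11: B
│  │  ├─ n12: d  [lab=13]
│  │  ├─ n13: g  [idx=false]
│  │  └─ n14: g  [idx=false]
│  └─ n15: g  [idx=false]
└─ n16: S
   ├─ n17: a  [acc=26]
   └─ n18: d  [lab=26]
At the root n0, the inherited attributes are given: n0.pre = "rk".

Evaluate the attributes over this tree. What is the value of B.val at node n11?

false

1. n0.pre = "rk"  [given at root]
2. n1.acc = 11  [len(S₀.pre) + 9]
3. n1.val = false  [false]
4. n2.acc = 17  [17]
5. n2.val = true  [B₀.val == false]
6. n3.lab = -8  [terminal]
7. n4.lab = 9  [terminal]
8. n2.lab = -7  [d₁.lab - 16]
9. n2.tag = false  [not B.val]
10. n5.acc = 29  [B₀.acc + B₁.lab + 25]
11. n5.val = true  [B₀.acc == 11]
12. n6.lab = 10  [terminal]
13. n7.lab = -7  [terminal]
14. n8.acc = -9  [terminal]
15. n5.lab = -9  [d₁.lab * 3 + 12]
16. n5.tag = false  [B.val == false]
17. n9.idx = false  [terminal]
18. n1.lab = 24  [B₂.lab + B₀.acc + 22]
19. n1.tag = false  [g.idx == true]
20. n10.idx = 24  [B.lab]
21. n10.lab = "yr"  ["yr"]
22. n10.fin = 15  [B.lab - 9]
23. n11.acc = -8  [-8]
24. n11.val = false  [A.fin == A.idx]
25. n12.lab = 13  [terminal]
26. n13.idx = false  [terminal]
27. n14.idx = false  [terminal]
28. n11.lab = 3  [d.lab + B.acc - 2]
29. n11.tag = true  [not g₀.idx]
30. n15.idx = false  [terminal]
31. n10.mk = true  [not g.idx]
32. n16.pre = "ky"  ["ky"]
33. n17.acc = 26  [terminal]
34. n18.lab = 26  [terminal]
35. n16.mk = 2  [a.acc * -2 + 54]
36. n16.sig = false  [d.lab > 26]
37. n16.tag = "kyz"  [S.pre ++ "z"]
38. n0.mk = 21  [B.lab * 3 - 51]
39. n0.sig = false  [false]
40. n0.tag = "kyzy"  [S₁.tag ++ "y"]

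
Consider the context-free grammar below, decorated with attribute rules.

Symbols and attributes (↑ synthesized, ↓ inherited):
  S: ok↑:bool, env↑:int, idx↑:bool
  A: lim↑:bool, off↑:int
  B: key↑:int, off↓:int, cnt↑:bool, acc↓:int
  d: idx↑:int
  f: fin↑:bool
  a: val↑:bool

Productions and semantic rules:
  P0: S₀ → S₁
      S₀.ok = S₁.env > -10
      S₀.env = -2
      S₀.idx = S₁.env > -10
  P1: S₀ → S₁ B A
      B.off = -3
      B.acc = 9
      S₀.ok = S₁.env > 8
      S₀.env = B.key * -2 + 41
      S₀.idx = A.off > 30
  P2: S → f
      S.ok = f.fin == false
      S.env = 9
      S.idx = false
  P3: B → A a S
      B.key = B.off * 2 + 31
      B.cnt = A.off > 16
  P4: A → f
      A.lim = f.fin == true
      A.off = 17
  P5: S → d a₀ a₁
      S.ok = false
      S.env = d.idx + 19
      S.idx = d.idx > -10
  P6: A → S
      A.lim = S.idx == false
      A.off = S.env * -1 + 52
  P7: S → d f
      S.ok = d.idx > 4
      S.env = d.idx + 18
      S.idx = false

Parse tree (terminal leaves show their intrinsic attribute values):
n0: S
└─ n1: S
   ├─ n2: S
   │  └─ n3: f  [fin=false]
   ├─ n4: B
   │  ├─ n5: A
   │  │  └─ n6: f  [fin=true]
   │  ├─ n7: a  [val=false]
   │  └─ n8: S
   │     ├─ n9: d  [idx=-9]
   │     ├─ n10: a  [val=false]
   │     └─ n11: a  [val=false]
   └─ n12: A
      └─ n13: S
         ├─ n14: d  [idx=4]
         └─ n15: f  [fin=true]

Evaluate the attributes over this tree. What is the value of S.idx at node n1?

1. n3.fin = false  [terminal]
2. n2.ok = true  [f.fin == false]
3. n2.env = 9  [9]
4. n2.idx = false  [false]
5. n4.off = -3  [-3]
6. n4.acc = 9  [9]
7. n6.fin = true  [terminal]
8. n5.lim = true  [f.fin == true]
9. n5.off = 17  [17]
10. n7.val = false  [terminal]
11. n9.idx = -9  [terminal]
12. n10.val = false  [terminal]
13. n11.val = false  [terminal]
14. n8.ok = false  [false]
15. n8.env = 10  [d.idx + 19]
16. n8.idx = true  [d.idx > -10]
17. n4.key = 25  [B.off * 2 + 31]
18. n4.cnt = true  [A.off > 16]
19. n14.idx = 4  [terminal]
20. n15.fin = true  [terminal]
21. n13.ok = false  [d.idx > 4]
22. n13.env = 22  [d.idx + 18]
23. n13.idx = false  [false]
24. n12.lim = true  [S.idx == false]
25. n12.off = 30  [S.env * -1 + 52]
26. n1.ok = true  [S₁.env > 8]
27. n1.env = -9  [B.key * -2 + 41]
28. n1.idx = false  [A.off > 30]
29. n0.ok = true  [S₁.env > -10]
30. n0.env = -2  [-2]
31. n0.idx = true  [S₁.env > -10]

false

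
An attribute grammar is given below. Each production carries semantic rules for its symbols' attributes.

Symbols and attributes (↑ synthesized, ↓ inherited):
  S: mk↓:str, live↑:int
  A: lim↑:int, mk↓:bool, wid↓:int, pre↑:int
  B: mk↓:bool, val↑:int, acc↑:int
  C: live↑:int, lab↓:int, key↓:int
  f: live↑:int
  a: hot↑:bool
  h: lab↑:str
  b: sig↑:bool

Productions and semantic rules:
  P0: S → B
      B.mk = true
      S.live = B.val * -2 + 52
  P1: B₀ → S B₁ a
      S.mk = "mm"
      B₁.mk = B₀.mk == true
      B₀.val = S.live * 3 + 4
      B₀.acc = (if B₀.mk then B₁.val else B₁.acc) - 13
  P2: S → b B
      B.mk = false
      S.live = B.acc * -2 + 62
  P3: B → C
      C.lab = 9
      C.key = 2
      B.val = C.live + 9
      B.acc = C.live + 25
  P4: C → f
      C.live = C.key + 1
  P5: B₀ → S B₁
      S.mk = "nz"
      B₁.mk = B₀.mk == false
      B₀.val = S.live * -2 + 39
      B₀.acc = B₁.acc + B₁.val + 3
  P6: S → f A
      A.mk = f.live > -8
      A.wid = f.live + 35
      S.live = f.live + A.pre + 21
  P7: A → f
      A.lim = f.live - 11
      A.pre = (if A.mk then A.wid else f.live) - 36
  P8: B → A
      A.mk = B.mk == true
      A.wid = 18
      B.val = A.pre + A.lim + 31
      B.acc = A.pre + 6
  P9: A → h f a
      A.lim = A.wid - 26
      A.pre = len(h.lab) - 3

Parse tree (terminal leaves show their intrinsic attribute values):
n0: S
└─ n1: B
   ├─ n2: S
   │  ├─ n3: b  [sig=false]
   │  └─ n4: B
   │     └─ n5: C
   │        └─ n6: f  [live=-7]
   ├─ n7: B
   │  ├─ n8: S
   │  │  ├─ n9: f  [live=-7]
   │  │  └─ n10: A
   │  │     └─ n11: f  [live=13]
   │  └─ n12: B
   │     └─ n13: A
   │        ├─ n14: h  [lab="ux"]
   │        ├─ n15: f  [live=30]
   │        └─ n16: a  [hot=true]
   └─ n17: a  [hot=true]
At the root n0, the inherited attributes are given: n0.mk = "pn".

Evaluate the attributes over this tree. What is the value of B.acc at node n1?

14

1. n0.mk = "pn"  [given at root]
2. n1.mk = true  [true]
3. n2.mk = "mm"  ["mm"]
4. n3.sig = false  [terminal]
5. n4.mk = false  [false]
6. n5.lab = 9  [9]
7. n5.key = 2  [2]
8. n6.live = -7  [terminal]
9. n5.live = 3  [C.key + 1]
10. n4.val = 12  [C.live + 9]
11. n4.acc = 28  [C.live + 25]
12. n2.live = 6  [B.acc * -2 + 62]
13. n7.mk = true  [B₀.mk == true]
14. n8.mk = "nz"  ["nz"]
15. n9.live = -7  [terminal]
16. n10.mk = true  [f.live > -8]
17. n10.wid = 28  [f.live + 35]
18. n11.live = 13  [terminal]
19. n10.lim = 2  [f.live - 11]
20. n10.pre = -8  [(if A.mk then A.wid else f.live) - 36]
21. n8.live = 6  [f.live + A.pre + 21]
22. n12.mk = false  [B₀.mk == false]
23. n13.mk = false  [B.mk == true]
24. n13.wid = 18  [18]
25. n14.lab = "ux"  [terminal]
26. n15.live = 30  [terminal]
27. n16.hot = true  [terminal]
28. n13.lim = -8  [A.wid - 26]
29. n13.pre = -1  [len(h.lab) - 3]
30. n12.val = 22  [A.pre + A.lim + 31]
31. n12.acc = 5  [A.pre + 6]
32. n7.val = 27  [S.live * -2 + 39]
33. n7.acc = 30  [B₁.acc + B₁.val + 3]
34. n17.hot = true  [terminal]
35. n1.val = 22  [S.live * 3 + 4]
36. n1.acc = 14  [(if B₀.mk then B₁.val else B₁.acc) - 13]
37. n0.live = 8  [B.val * -2 + 52]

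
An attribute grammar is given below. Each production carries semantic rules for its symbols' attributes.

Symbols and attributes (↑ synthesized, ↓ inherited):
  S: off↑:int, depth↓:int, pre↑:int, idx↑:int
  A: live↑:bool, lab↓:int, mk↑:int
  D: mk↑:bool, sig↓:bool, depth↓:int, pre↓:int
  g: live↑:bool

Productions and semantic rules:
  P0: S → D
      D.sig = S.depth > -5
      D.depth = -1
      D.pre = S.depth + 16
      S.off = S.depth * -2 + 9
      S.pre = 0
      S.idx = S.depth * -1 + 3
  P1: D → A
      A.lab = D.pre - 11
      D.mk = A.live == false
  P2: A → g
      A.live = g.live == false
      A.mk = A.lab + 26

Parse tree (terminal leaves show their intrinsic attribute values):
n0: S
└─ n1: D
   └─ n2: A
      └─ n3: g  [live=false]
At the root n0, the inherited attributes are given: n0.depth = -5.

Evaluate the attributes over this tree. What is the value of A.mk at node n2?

1. n0.depth = -5  [given at root]
2. n1.sig = false  [S.depth > -5]
3. n1.depth = -1  [-1]
4. n1.pre = 11  [S.depth + 16]
5. n2.lab = 0  [D.pre - 11]
6. n3.live = false  [terminal]
7. n2.live = true  [g.live == false]
8. n2.mk = 26  [A.lab + 26]
9. n1.mk = false  [A.live == false]
10. n0.off = 19  [S.depth * -2 + 9]
11. n0.pre = 0  [0]
12. n0.idx = 8  [S.depth * -1 + 3]

26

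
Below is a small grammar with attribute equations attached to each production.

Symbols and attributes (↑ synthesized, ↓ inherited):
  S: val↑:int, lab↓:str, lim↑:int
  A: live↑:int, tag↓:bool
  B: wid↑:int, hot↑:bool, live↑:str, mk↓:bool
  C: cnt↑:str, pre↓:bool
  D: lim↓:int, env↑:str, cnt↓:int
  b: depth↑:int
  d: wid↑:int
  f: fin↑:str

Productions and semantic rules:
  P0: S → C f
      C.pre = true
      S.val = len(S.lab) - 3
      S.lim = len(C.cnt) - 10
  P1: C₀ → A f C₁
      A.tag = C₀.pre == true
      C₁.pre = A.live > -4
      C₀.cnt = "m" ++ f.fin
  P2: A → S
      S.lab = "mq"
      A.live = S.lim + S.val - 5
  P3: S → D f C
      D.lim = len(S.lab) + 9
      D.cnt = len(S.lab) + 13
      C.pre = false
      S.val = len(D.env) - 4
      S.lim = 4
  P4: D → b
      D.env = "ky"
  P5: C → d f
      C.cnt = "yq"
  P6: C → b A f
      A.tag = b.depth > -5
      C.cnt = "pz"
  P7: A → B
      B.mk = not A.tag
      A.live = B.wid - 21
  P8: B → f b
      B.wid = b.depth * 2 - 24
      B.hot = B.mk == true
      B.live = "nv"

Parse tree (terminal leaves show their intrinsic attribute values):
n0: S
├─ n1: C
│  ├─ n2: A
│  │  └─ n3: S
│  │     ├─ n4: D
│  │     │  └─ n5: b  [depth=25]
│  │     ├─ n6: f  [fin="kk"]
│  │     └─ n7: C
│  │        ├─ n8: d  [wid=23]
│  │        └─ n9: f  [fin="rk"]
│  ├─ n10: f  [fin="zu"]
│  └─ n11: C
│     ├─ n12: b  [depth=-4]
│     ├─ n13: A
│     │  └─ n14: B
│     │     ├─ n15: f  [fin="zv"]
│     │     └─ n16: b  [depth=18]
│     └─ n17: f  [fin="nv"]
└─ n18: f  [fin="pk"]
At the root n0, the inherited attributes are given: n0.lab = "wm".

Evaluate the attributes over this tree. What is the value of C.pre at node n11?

true

1. n0.lab = "wm"  [given at root]
2. n1.pre = true  [true]
3. n2.tag = true  [C₀.pre == true]
4. n3.lab = "mq"  ["mq"]
5. n4.lim = 11  [len(S.lab) + 9]
6. n4.cnt = 15  [len(S.lab) + 13]
7. n5.depth = 25  [terminal]
8. n4.env = "ky"  ["ky"]
9. n6.fin = "kk"  [terminal]
10. n7.pre = false  [false]
11. n8.wid = 23  [terminal]
12. n9.fin = "rk"  [terminal]
13. n7.cnt = "yq"  ["yq"]
14. n3.val = -2  [len(D.env) - 4]
15. n3.lim = 4  [4]
16. n2.live = -3  [S.lim + S.val - 5]
17. n10.fin = "zu"  [terminal]
18. n11.pre = true  [A.live > -4]
19. n12.depth = -4  [terminal]
20. n13.tag = true  [b.depth > -5]
21. n14.mk = false  [not A.tag]
22. n15.fin = "zv"  [terminal]
23. n16.depth = 18  [terminal]
24. n14.wid = 12  [b.depth * 2 - 24]
25. n14.hot = false  [B.mk == true]
26. n14.live = "nv"  ["nv"]
27. n13.live = -9  [B.wid - 21]
28. n17.fin = "nv"  [terminal]
29. n11.cnt = "pz"  ["pz"]
30. n1.cnt = "mzu"  ["m" ++ f.fin]
31. n18.fin = "pk"  [terminal]
32. n0.val = -1  [len(S.lab) - 3]
33. n0.lim = -7  [len(C.cnt) - 10]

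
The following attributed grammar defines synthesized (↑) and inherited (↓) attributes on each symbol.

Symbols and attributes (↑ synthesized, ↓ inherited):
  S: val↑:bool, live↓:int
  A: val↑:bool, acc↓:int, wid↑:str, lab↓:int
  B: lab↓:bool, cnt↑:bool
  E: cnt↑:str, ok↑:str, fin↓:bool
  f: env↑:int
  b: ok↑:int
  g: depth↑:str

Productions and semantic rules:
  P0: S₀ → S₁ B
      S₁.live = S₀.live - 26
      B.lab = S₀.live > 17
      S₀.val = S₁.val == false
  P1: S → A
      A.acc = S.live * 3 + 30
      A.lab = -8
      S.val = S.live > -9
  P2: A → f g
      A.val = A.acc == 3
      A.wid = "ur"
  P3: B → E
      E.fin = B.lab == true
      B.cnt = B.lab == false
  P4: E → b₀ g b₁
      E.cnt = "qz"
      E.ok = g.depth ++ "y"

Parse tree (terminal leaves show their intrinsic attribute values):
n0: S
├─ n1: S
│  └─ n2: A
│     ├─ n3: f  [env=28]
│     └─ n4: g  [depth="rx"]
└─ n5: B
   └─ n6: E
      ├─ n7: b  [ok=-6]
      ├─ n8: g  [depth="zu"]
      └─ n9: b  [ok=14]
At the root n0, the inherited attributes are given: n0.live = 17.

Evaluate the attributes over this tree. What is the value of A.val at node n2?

1. n0.live = 17  [given at root]
2. n1.live = -9  [S₀.live - 26]
3. n2.acc = 3  [S.live * 3 + 30]
4. n2.lab = -8  [-8]
5. n3.env = 28  [terminal]
6. n4.depth = "rx"  [terminal]
7. n2.val = true  [A.acc == 3]
8. n2.wid = "ur"  ["ur"]
9. n1.val = false  [S.live > -9]
10. n5.lab = false  [S₀.live > 17]
11. n6.fin = false  [B.lab == true]
12. n7.ok = -6  [terminal]
13. n8.depth = "zu"  [terminal]
14. n9.ok = 14  [terminal]
15. n6.cnt = "qz"  ["qz"]
16. n6.ok = "zuy"  [g.depth ++ "y"]
17. n5.cnt = true  [B.lab == false]
18. n0.val = true  [S₁.val == false]

true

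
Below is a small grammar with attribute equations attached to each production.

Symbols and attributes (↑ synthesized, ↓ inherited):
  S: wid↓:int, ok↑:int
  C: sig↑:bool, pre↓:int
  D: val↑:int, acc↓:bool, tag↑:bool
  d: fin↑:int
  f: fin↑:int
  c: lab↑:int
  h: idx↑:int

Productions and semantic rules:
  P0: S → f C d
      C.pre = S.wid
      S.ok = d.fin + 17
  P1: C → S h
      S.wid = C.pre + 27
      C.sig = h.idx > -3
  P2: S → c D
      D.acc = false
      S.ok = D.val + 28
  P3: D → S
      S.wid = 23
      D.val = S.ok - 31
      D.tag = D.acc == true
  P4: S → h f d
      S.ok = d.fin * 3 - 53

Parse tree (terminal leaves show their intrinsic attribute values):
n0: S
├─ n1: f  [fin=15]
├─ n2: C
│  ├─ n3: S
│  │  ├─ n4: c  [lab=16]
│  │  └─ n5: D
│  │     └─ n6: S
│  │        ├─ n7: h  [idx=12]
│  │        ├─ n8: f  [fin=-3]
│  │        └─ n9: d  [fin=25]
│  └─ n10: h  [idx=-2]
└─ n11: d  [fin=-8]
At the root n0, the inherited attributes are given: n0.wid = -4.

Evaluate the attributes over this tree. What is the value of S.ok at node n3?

1. n0.wid = -4  [given at root]
2. n1.fin = 15  [terminal]
3. n2.pre = -4  [S.wid]
4. n3.wid = 23  [C.pre + 27]
5. n4.lab = 16  [terminal]
6. n5.acc = false  [false]
7. n6.wid = 23  [23]
8. n7.idx = 12  [terminal]
9. n8.fin = -3  [terminal]
10. n9.fin = 25  [terminal]
11. n6.ok = 22  [d.fin * 3 - 53]
12. n5.val = -9  [S.ok - 31]
13. n5.tag = false  [D.acc == true]
14. n3.ok = 19  [D.val + 28]
15. n10.idx = -2  [terminal]
16. n2.sig = true  [h.idx > -3]
17. n11.fin = -8  [terminal]
18. n0.ok = 9  [d.fin + 17]

19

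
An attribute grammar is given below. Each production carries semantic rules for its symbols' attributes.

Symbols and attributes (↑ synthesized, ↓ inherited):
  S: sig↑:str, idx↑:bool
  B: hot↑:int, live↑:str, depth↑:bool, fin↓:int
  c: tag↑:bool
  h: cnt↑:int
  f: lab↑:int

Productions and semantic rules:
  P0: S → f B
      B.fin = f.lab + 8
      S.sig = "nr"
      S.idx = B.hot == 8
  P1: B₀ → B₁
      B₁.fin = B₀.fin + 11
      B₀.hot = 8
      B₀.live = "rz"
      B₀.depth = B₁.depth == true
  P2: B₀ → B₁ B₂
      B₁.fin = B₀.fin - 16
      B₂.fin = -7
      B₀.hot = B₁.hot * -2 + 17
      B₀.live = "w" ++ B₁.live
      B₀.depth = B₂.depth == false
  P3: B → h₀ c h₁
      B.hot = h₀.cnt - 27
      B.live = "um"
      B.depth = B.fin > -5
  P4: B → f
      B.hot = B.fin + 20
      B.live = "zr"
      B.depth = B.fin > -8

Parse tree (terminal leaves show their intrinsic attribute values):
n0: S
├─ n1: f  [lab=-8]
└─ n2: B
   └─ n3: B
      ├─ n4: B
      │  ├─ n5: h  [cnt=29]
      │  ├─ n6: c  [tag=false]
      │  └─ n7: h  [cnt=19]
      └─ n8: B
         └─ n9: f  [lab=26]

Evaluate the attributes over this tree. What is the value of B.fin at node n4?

1. n1.lab = -8  [terminal]
2. n2.fin = 0  [f.lab + 8]
3. n3.fin = 11  [B₀.fin + 11]
4. n4.fin = -5  [B₀.fin - 16]
5. n5.cnt = 29  [terminal]
6. n6.tag = false  [terminal]
7. n7.cnt = 19  [terminal]
8. n4.hot = 2  [h₀.cnt - 27]
9. n4.live = "um"  ["um"]
10. n4.depth = false  [B.fin > -5]
11. n8.fin = -7  [-7]
12. n9.lab = 26  [terminal]
13. n8.hot = 13  [B.fin + 20]
14. n8.live = "zr"  ["zr"]
15. n8.depth = true  [B.fin > -8]
16. n3.hot = 13  [B₁.hot * -2 + 17]
17. n3.live = "wum"  ["w" ++ B₁.live]
18. n3.depth = false  [B₂.depth == false]
19. n2.hot = 8  [8]
20. n2.live = "rz"  ["rz"]
21. n2.depth = false  [B₁.depth == true]
22. n0.sig = "nr"  ["nr"]
23. n0.idx = true  [B.hot == 8]

-5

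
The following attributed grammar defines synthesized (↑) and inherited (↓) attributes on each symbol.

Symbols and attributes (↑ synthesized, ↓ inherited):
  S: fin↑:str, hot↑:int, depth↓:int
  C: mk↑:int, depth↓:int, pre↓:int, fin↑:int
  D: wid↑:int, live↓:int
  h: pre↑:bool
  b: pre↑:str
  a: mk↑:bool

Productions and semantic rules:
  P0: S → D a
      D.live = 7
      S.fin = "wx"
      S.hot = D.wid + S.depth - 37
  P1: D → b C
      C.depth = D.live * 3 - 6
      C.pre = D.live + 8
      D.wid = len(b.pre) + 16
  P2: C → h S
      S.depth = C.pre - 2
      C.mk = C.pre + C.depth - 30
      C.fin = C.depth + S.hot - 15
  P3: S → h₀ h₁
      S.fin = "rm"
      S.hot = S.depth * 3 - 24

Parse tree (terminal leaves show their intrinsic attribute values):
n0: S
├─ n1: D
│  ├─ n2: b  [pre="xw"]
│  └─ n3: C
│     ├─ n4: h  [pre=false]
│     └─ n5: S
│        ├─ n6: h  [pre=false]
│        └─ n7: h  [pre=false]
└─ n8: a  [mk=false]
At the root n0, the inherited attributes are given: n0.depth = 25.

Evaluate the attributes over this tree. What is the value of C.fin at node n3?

15

1. n0.depth = 25  [given at root]
2. n1.live = 7  [7]
3. n2.pre = "xw"  [terminal]
4. n3.depth = 15  [D.live * 3 - 6]
5. n3.pre = 15  [D.live + 8]
6. n4.pre = false  [terminal]
7. n5.depth = 13  [C.pre - 2]
8. n6.pre = false  [terminal]
9. n7.pre = false  [terminal]
10. n5.fin = "rm"  ["rm"]
11. n5.hot = 15  [S.depth * 3 - 24]
12. n3.mk = 0  [C.pre + C.depth - 30]
13. n3.fin = 15  [C.depth + S.hot - 15]
14. n1.wid = 18  [len(b.pre) + 16]
15. n8.mk = false  [terminal]
16. n0.fin = "wx"  ["wx"]
17. n0.hot = 6  [D.wid + S.depth - 37]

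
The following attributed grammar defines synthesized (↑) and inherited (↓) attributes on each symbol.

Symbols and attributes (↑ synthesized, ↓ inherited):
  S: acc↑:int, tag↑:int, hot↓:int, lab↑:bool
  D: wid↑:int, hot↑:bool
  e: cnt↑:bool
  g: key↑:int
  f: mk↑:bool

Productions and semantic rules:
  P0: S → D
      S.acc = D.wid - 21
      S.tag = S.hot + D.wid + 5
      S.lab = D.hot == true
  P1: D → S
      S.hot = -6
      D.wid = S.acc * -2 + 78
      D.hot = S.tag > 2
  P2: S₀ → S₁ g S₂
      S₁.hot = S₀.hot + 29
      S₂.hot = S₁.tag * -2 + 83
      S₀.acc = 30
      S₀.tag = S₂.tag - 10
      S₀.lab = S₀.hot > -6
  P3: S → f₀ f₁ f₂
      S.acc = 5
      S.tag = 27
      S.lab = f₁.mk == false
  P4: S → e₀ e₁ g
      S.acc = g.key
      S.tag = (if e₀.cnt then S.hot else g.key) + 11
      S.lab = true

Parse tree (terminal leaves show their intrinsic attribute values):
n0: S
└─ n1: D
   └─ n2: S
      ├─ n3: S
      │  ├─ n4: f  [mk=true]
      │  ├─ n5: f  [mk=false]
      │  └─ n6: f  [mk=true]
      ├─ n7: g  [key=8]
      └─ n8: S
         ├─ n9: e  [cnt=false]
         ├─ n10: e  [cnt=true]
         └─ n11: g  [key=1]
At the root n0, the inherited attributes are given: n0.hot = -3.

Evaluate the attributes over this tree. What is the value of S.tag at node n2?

1. n0.hot = -3  [given at root]
2. n2.hot = -6  [-6]
3. n3.hot = 23  [S₀.hot + 29]
4. n4.mk = true  [terminal]
5. n5.mk = false  [terminal]
6. n6.mk = true  [terminal]
7. n3.acc = 5  [5]
8. n3.tag = 27  [27]
9. n3.lab = true  [f₁.mk == false]
10. n7.key = 8  [terminal]
11. n8.hot = 29  [S₁.tag * -2 + 83]
12. n9.cnt = false  [terminal]
13. n10.cnt = true  [terminal]
14. n11.key = 1  [terminal]
15. n8.acc = 1  [g.key]
16. n8.tag = 12  [(if e₀.cnt then S.hot else g.key) + 11]
17. n8.lab = true  [true]
18. n2.acc = 30  [30]
19. n2.tag = 2  [S₂.tag - 10]
20. n2.lab = false  [S₀.hot > -6]
21. n1.wid = 18  [S.acc * -2 + 78]
22. n1.hot = false  [S.tag > 2]
23. n0.acc = -3  [D.wid - 21]
24. n0.tag = 20  [S.hot + D.wid + 5]
25. n0.lab = false  [D.hot == true]

2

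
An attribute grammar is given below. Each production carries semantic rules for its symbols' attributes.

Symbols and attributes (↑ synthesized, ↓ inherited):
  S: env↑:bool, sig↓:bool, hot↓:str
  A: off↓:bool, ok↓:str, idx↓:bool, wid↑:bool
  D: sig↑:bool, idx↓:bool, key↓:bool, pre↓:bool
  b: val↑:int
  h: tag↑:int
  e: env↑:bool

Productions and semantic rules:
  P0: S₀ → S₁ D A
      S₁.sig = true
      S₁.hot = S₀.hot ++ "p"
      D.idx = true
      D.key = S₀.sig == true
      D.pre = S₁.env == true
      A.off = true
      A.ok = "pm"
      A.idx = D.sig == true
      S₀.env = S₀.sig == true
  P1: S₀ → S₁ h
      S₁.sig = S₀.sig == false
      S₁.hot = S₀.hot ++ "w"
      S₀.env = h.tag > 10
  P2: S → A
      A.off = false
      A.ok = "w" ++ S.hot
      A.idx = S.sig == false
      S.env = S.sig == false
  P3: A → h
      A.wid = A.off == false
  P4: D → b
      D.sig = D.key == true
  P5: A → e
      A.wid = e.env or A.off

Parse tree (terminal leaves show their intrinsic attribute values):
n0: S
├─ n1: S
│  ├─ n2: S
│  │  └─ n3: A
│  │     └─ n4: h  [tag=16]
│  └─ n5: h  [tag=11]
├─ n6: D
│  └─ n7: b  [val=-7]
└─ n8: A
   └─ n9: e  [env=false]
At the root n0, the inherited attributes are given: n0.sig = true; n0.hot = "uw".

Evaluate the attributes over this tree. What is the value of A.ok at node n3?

"wuwpw"

1. n0.sig = true  [given at root]
2. n0.hot = "uw"  [given at root]
3. n1.sig = true  [true]
4. n1.hot = "uwp"  [S₀.hot ++ "p"]
5. n2.sig = false  [S₀.sig == false]
6. n2.hot = "uwpw"  [S₀.hot ++ "w"]
7. n3.off = false  [false]
8. n3.ok = "wuwpw"  ["w" ++ S.hot]
9. n3.idx = true  [S.sig == false]
10. n4.tag = 16  [terminal]
11. n3.wid = true  [A.off == false]
12. n2.env = true  [S.sig == false]
13. n5.tag = 11  [terminal]
14. n1.env = true  [h.tag > 10]
15. n6.idx = true  [true]
16. n6.key = true  [S₀.sig == true]
17. n6.pre = true  [S₁.env == true]
18. n7.val = -7  [terminal]
19. n6.sig = true  [D.key == true]
20. n8.off = true  [true]
21. n8.ok = "pm"  ["pm"]
22. n8.idx = true  [D.sig == true]
23. n9.env = false  [terminal]
24. n8.wid = true  [e.env or A.off]
25. n0.env = true  [S₀.sig == true]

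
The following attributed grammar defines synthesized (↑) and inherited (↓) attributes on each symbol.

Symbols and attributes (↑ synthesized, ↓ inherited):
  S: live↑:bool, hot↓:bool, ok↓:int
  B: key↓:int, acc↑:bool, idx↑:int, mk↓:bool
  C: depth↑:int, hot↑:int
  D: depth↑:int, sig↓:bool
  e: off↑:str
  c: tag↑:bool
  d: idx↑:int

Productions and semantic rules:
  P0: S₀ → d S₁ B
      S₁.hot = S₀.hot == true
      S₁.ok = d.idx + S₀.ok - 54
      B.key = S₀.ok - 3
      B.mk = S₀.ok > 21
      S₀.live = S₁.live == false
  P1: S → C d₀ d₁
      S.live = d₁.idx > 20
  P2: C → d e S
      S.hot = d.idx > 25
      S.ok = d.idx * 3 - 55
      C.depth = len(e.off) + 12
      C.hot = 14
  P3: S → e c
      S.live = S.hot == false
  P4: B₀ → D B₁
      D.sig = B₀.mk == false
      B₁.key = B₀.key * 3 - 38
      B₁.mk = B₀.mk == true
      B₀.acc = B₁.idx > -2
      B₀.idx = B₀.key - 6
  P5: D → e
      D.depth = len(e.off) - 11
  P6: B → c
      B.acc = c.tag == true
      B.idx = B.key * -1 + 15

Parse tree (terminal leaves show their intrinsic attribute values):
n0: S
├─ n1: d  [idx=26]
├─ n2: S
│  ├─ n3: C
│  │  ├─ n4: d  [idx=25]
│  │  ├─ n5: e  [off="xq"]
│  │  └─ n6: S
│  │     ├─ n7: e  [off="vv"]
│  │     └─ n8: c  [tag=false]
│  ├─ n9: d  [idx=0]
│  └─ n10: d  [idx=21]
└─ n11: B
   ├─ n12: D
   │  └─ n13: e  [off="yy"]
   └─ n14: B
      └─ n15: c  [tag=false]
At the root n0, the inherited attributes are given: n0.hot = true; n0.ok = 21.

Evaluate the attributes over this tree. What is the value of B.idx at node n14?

1. n0.hot = true  [given at root]
2. n0.ok = 21  [given at root]
3. n1.idx = 26  [terminal]
4. n2.hot = true  [S₀.hot == true]
5. n2.ok = -7  [d.idx + S₀.ok - 54]
6. n4.idx = 25  [terminal]
7. n5.off = "xq"  [terminal]
8. n6.hot = false  [d.idx > 25]
9. n6.ok = 20  [d.idx * 3 - 55]
10. n7.off = "vv"  [terminal]
11. n8.tag = false  [terminal]
12. n6.live = true  [S.hot == false]
13. n3.depth = 14  [len(e.off) + 12]
14. n3.hot = 14  [14]
15. n9.idx = 0  [terminal]
16. n10.idx = 21  [terminal]
17. n2.live = true  [d₁.idx > 20]
18. n11.key = 18  [S₀.ok - 3]
19. n11.mk = false  [S₀.ok > 21]
20. n12.sig = true  [B₀.mk == false]
21. n13.off = "yy"  [terminal]
22. n12.depth = -9  [len(e.off) - 11]
23. n14.key = 16  [B₀.key * 3 - 38]
24. n14.mk = false  [B₀.mk == true]
25. n15.tag = false  [terminal]
26. n14.acc = false  [c.tag == true]
27. n14.idx = -1  [B.key * -1 + 15]
28. n11.acc = true  [B₁.idx > -2]
29. n11.idx = 12  [B₀.key - 6]
30. n0.live = false  [S₁.live == false]

-1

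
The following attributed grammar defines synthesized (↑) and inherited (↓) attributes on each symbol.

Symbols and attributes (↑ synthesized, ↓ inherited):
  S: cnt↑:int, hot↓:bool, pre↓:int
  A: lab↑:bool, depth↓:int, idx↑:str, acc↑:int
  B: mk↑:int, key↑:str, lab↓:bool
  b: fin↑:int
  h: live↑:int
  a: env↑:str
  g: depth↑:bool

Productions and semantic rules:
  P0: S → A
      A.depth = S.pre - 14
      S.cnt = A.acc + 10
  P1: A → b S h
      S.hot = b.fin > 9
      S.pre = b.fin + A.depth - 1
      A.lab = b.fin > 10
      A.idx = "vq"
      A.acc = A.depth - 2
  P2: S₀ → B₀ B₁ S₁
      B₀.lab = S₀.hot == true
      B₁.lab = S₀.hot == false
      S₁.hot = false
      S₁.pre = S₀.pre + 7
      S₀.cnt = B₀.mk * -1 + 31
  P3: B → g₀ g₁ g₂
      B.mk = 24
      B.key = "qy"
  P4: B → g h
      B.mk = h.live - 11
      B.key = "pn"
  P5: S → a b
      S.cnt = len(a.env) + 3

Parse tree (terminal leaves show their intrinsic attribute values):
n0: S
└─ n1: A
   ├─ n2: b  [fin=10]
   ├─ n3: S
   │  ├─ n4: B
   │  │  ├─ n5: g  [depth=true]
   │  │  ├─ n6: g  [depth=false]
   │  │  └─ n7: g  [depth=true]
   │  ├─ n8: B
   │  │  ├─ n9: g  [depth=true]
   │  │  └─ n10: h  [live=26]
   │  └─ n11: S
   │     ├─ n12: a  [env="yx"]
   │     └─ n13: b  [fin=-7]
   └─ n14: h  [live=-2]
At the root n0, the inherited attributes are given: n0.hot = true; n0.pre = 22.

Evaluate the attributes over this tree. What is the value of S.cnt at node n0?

1. n0.hot = true  [given at root]
2. n0.pre = 22  [given at root]
3. n1.depth = 8  [S.pre - 14]
4. n2.fin = 10  [terminal]
5. n3.hot = true  [b.fin > 9]
6. n3.pre = 17  [b.fin + A.depth - 1]
7. n4.lab = true  [S₀.hot == true]
8. n5.depth = true  [terminal]
9. n6.depth = false  [terminal]
10. n7.depth = true  [terminal]
11. n4.mk = 24  [24]
12. n4.key = "qy"  ["qy"]
13. n8.lab = false  [S₀.hot == false]
14. n9.depth = true  [terminal]
15. n10.live = 26  [terminal]
16. n8.mk = 15  [h.live - 11]
17. n8.key = "pn"  ["pn"]
18. n11.hot = false  [false]
19. n11.pre = 24  [S₀.pre + 7]
20. n12.env = "yx"  [terminal]
21. n13.fin = -7  [terminal]
22. n11.cnt = 5  [len(a.env) + 3]
23. n3.cnt = 7  [B₀.mk * -1 + 31]
24. n14.live = -2  [terminal]
25. n1.lab = false  [b.fin > 10]
26. n1.idx = "vq"  ["vq"]
27. n1.acc = 6  [A.depth - 2]
28. n0.cnt = 16  [A.acc + 10]

16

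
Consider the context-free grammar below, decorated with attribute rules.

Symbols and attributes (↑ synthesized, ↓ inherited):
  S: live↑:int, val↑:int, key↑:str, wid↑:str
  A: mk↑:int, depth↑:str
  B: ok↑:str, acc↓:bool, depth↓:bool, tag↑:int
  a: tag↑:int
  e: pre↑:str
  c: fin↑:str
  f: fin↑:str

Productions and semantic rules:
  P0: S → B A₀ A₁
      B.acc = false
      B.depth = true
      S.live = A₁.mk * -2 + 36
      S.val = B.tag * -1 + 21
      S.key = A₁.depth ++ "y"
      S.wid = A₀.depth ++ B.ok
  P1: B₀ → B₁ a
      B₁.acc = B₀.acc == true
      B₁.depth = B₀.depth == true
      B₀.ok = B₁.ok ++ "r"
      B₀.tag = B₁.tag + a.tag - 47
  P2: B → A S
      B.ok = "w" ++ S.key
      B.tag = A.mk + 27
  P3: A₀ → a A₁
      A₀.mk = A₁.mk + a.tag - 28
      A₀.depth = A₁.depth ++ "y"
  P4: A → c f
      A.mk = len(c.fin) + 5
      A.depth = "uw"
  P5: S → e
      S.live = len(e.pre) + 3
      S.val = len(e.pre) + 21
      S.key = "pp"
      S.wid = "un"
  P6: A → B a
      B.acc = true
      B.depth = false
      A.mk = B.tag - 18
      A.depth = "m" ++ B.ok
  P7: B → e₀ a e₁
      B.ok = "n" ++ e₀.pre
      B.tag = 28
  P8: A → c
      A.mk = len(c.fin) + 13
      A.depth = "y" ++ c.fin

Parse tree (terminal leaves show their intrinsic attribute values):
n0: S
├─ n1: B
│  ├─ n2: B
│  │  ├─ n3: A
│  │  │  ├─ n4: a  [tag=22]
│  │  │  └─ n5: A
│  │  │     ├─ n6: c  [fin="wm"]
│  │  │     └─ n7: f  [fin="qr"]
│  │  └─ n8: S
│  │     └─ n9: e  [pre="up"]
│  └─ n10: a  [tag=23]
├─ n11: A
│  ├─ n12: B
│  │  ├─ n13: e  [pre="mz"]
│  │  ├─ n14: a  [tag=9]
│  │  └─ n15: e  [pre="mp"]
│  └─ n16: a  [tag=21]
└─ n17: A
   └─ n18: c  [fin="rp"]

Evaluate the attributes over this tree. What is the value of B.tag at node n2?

1. n1.acc = false  [false]
2. n1.depth = true  [true]
3. n2.acc = false  [B₀.acc == true]
4. n2.depth = true  [B₀.depth == true]
5. n4.tag = 22  [terminal]
6. n6.fin = "wm"  [terminal]
7. n7.fin = "qr"  [terminal]
8. n5.mk = 7  [len(c.fin) + 5]
9. n5.depth = "uw"  ["uw"]
10. n3.mk = 1  [A₁.mk + a.tag - 28]
11. n3.depth = "uwy"  [A₁.depth ++ "y"]
12. n9.pre = "up"  [terminal]
13. n8.live = 5  [len(e.pre) + 3]
14. n8.val = 23  [len(e.pre) + 21]
15. n8.key = "pp"  ["pp"]
16. n8.wid = "un"  ["un"]
17. n2.ok = "wpp"  ["w" ++ S.key]
18. n2.tag = 28  [A.mk + 27]
19. n10.tag = 23  [terminal]
20. n1.ok = "wppr"  [B₁.ok ++ "r"]
21. n1.tag = 4  [B₁.tag + a.tag - 47]
22. n12.acc = true  [true]
23. n12.depth = false  [false]
24. n13.pre = "mz"  [terminal]
25. n14.tag = 9  [terminal]
26. n15.pre = "mp"  [terminal]
27. n12.ok = "nmz"  ["n" ++ e₀.pre]
28. n12.tag = 28  [28]
29. n16.tag = 21  [terminal]
30. n11.mk = 10  [B.tag - 18]
31. n11.depth = "mnmz"  ["m" ++ B.ok]
32. n18.fin = "rp"  [terminal]
33. n17.mk = 15  [len(c.fin) + 13]
34. n17.depth = "yrp"  ["y" ++ c.fin]
35. n0.live = 6  [A₁.mk * -2 + 36]
36. n0.val = 17  [B.tag * -1 + 21]
37. n0.key = "yrpy"  [A₁.depth ++ "y"]
38. n0.wid = "mnmzwppr"  [A₀.depth ++ B.ok]

28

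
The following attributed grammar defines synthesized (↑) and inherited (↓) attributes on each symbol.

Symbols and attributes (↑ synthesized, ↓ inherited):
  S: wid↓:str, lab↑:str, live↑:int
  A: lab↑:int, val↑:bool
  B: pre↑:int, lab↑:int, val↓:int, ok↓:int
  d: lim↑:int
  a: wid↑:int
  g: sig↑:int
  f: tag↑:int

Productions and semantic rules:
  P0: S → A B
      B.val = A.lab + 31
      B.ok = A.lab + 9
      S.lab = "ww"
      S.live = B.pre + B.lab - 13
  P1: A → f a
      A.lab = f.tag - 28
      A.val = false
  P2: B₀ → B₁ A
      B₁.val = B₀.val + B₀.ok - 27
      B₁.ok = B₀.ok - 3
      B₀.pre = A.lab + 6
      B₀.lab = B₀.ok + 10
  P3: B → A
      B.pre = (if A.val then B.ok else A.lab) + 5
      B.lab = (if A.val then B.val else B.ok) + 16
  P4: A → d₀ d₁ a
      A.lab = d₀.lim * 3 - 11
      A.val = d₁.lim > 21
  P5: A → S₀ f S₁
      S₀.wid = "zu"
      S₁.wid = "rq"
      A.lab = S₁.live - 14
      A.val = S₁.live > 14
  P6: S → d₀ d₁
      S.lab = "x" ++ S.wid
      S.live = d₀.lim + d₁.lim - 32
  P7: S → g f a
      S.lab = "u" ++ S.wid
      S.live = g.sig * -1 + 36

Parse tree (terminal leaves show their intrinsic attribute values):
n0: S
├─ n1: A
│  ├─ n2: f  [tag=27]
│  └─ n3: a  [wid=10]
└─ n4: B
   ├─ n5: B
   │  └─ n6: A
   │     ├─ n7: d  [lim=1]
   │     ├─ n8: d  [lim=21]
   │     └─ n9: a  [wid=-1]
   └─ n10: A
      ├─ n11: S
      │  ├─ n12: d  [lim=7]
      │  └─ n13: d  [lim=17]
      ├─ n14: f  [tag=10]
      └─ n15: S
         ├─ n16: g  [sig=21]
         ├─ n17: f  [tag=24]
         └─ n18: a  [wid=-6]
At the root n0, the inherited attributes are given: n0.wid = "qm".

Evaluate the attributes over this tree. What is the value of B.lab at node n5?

21

1. n0.wid = "qm"  [given at root]
2. n2.tag = 27  [terminal]
3. n3.wid = 10  [terminal]
4. n1.lab = -1  [f.tag - 28]
5. n1.val = false  [false]
6. n4.val = 30  [A.lab + 31]
7. n4.ok = 8  [A.lab + 9]
8. n5.val = 11  [B₀.val + B₀.ok - 27]
9. n5.ok = 5  [B₀.ok - 3]
10. n7.lim = 1  [terminal]
11. n8.lim = 21  [terminal]
12. n9.wid = -1  [terminal]
13. n6.lab = -8  [d₀.lim * 3 - 11]
14. n6.val = false  [d₁.lim > 21]
15. n5.pre = -3  [(if A.val then B.ok else A.lab) + 5]
16. n5.lab = 21  [(if A.val then B.val else B.ok) + 16]
17. n11.wid = "zu"  ["zu"]
18. n12.lim = 7  [terminal]
19. n13.lim = 17  [terminal]
20. n11.lab = "xzu"  ["x" ++ S.wid]
21. n11.live = -8  [d₀.lim + d₁.lim - 32]
22. n14.tag = 10  [terminal]
23. n15.wid = "rq"  ["rq"]
24. n16.sig = 21  [terminal]
25. n17.tag = 24  [terminal]
26. n18.wid = -6  [terminal]
27. n15.lab = "urq"  ["u" ++ S.wid]
28. n15.live = 15  [g.sig * -1 + 36]
29. n10.lab = 1  [S₁.live - 14]
30. n10.val = true  [S₁.live > 14]
31. n4.pre = 7  [A.lab + 6]
32. n4.lab = 18  [B₀.ok + 10]
33. n0.lab = "ww"  ["ww"]
34. n0.live = 12  [B.pre + B.lab - 13]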